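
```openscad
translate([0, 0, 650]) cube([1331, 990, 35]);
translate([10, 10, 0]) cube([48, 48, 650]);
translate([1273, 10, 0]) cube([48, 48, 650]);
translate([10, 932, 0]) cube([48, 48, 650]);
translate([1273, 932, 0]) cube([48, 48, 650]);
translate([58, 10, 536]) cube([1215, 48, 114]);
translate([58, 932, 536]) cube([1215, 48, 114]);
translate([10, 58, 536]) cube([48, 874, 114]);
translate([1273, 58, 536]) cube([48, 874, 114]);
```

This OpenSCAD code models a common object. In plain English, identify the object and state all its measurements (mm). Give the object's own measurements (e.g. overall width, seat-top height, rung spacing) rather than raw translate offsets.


A rectangular dining table. The top is 1331×990×35 mm with its upper surface at z = 685 mm. It stands on four 48×48 mm square legs, each inset 10 mm from the nearest pair of top edges, running from the floor to the underside of the top. Four apron rails, 48 mm thick and 114 mm tall, run between adjacent legs with their top edges flush with the underside of the top and their outer faces flush with the legs' outer faces.


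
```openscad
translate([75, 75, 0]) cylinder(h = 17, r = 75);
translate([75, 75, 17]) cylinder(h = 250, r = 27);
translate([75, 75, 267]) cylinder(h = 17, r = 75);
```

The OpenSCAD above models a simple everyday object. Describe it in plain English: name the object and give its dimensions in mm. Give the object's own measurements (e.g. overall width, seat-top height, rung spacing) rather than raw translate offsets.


A spool: two coaxial disc flanges of radius 75 mm and thickness 17 mm, joined by a core cylinder of radius 27 mm and height 250 mm. The lower flange rests on z = 0 and the three cylinders share a vertical axis.


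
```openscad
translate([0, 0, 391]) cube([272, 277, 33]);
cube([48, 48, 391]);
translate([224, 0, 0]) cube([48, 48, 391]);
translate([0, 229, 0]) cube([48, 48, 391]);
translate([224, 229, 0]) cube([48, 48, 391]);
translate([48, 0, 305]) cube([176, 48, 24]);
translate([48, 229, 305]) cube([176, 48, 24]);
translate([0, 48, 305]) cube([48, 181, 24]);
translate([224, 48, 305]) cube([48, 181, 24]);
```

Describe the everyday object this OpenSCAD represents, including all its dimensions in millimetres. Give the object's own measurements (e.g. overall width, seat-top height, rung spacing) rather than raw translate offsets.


A four-legged stool. The seat is a 272×277×33 mm slab whose top surface is at z = 424 mm; four square legs, each 48×48 mm in cross-section, run from the floor (z = 0) to the underside of the seat, each flush with a corner of the seat. Four stretchers, 48 mm wide and 24 mm tall, connect adjacent legs with their undersides at z = 305 mm, each running between the inner faces of the legs it joins and aligned with the legs' outer faces on the other axis.


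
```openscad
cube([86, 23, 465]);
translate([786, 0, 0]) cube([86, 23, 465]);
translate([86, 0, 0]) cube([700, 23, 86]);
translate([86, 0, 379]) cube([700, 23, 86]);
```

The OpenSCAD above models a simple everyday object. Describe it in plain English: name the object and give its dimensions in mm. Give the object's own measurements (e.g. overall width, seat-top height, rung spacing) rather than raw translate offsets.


A rectangular picture frame lying in the x–z plane (depth along y). The opening is 700 mm wide (x) by 293 mm tall (z), surrounded by a border 86 mm wide on all four sides. The frame is 23 mm deep and is made of two full-height vertical stiles with two horizontal rails fitted between them.


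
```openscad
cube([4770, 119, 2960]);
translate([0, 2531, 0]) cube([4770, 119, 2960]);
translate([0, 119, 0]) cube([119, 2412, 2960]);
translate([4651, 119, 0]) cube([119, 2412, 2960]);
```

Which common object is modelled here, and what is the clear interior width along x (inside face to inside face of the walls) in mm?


A house (or room) frame. The interior width is 4532 mm.

Four 2960 mm walls enclosing a rectangle with no floor or roof — a room or house frame. Outside width is 4770 mm and wall thickness is 119 mm, so the interior width is 4770 − 2 × 119 = 4532 mm.


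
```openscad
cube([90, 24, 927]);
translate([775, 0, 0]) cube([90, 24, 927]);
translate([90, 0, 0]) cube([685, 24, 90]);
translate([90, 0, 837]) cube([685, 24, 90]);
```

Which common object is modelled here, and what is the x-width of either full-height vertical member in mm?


A picture frame. The border width is 90 mm.

Four thin pieces enclosing a rectangular opening — a picture frame. The two full-height stiles are 927 mm tall; the top rail sits at z = 837 and is 90 mm tall, so the border above the opening is 927 − 837 = 90 mm, matching the stile x-width.


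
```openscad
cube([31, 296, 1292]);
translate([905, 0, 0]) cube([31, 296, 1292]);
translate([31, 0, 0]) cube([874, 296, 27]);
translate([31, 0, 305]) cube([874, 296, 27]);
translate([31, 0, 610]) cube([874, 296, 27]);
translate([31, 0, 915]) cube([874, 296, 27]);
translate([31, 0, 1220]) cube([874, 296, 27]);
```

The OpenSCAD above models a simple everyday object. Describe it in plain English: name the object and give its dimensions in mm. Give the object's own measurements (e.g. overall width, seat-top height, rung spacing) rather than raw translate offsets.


An open bookshelf. Two side panels, each 31 mm thick, 296 mm deep and 1292 mm tall, stand 936 mm apart (outside-to-outside). Between them sit 5 shelves, each 27 mm thick and 296 mm deep, spanning the full gap between the sides. The bottom shelf rests on the floor (its underside at z = 0) and the clear gap between one shelf's top and the next shelf's underside is 278 mm.


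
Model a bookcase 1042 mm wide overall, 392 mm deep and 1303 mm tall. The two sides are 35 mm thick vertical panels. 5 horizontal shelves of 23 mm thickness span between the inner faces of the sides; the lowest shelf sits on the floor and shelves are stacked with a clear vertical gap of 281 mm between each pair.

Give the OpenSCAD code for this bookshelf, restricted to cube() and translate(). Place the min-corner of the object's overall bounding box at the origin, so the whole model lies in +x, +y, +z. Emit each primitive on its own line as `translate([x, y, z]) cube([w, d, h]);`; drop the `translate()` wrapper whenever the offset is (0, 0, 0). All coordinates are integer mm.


cube([35, 392, 1303]);
translate([1007, 0, 0]) cube([35, 392, 1303]);
translate([35, 0, 0]) cube([972, 392, 23]);
translate([35, 0, 304]) cube([972, 392, 23]);
translate([35, 0, 608]) cube([972, 392, 23]);
translate([35, 0, 912]) cube([972, 392, 23]);
translate([35, 0, 1216]) cube([972, 392, 23]);


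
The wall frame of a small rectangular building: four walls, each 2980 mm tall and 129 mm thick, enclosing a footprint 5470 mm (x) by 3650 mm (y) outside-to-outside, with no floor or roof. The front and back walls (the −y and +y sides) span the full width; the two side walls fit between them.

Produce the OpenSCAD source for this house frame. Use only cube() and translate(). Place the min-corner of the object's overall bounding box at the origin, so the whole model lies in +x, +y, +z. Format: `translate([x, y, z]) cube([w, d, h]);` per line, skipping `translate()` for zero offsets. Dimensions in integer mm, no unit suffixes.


cube([5470, 129, 2980]);
translate([0, 3521, 0]) cube([5470, 129, 2980]);
translate([0, 129, 0]) cube([129, 3392, 2980]);
translate([5341, 129, 0]) cube([129, 3392, 2980]);


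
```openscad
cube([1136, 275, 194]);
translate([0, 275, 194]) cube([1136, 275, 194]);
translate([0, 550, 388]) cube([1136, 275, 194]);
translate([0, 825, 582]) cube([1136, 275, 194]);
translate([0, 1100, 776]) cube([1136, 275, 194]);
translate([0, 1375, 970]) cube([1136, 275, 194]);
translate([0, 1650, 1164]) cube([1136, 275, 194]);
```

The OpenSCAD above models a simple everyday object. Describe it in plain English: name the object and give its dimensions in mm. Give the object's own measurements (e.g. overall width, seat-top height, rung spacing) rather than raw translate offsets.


A straight staircase of 7 solid steps. Each step is 1136 mm wide (x), 275 mm deep (y, the going) and 194 mm tall (the rise). The first step rests on the floor; each subsequent step sits one going further in +y and one rise higher in +z, directly behind and above the previous step with no overlap.


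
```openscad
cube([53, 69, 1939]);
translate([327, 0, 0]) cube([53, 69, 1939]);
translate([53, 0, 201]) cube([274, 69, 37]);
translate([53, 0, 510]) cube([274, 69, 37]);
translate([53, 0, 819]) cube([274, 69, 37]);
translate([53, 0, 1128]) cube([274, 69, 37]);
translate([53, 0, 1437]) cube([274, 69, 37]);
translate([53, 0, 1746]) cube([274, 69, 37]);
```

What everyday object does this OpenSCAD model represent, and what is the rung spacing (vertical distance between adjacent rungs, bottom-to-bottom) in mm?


A ladder. The rung spacing is 309 mm.

Two tall 53×69 posts with 6 short bars between them — a ladder. Adjacent rungs sit at z = 201 and z = 510, so the spacing is 510 − 201 = 309 mm.


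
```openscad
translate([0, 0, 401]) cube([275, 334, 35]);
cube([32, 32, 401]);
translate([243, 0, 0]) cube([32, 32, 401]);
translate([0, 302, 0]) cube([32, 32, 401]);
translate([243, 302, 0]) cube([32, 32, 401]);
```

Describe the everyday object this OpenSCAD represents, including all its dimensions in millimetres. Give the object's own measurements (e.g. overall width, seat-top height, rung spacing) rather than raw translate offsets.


A simple wooden stool: a rectangular seat 275 mm (x) by 334 mm (y), 35 mm thick, top face at z = 436 mm, on four square legs, each 32×32 mm in cross-section. The legs rest on z = 0, each flush with a corner of the seat.


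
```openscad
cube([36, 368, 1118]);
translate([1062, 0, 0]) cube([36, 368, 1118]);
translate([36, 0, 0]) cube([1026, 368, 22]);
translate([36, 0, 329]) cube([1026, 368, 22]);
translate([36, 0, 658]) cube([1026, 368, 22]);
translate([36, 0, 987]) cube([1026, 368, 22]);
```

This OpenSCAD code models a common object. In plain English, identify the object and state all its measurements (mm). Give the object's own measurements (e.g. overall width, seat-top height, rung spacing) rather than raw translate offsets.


An open bookshelf. Two side panels, each 36 mm thick, 368 mm deep and 1118 mm tall, stand 1098 mm apart (outside-to-outside). Between them sit 4 shelves, each 22 mm thick and 368 mm deep, spanning the full gap between the sides. The bottom shelf rests on the floor (its underside at z = 0) and the clear gap between one shelf's top and the next shelf's underside is 307 mm.


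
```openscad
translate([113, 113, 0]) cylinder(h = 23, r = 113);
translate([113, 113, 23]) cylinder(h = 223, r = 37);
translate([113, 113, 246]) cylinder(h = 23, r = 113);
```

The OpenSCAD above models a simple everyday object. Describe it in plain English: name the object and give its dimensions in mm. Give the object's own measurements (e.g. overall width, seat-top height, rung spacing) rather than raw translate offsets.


A spool: two coaxial disc flanges of radius 113 mm and thickness 23 mm, joined by a core cylinder of radius 37 mm and height 223 mm. The lower flange rests on z = 0 and the three cylinders share a vertical axis.


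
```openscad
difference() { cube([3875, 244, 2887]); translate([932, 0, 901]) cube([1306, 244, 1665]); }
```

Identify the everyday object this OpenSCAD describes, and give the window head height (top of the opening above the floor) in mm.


A wall with a window opening. The window head height is 2566 mm.

A wall with a rectangular opening subtracted — a window. Sill at z = 901, opening 1665 mm tall, so the head is at 901 + 1665 = 2566 mm.


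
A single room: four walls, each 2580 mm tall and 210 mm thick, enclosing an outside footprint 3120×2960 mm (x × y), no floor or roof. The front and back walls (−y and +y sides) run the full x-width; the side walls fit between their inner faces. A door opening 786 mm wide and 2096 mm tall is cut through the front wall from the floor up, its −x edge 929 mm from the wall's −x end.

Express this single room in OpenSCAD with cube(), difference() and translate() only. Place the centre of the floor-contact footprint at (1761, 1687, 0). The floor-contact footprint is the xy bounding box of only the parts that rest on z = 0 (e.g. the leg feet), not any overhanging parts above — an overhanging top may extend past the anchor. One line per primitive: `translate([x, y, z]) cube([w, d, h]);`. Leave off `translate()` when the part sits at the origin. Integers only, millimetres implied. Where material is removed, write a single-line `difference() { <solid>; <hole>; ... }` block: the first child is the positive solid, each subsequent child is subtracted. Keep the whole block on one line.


difference() { translate([201, 207, 0]) cube([3120, 210, 2580]); translate([1130, 207, 0]) cube([786, 210, 2096]); }
translate([201, 2957, 0]) cube([3120, 210, 2580]);
translate([201, 417, 0]) cube([210, 2540, 2580]);
translate([3111, 417, 0]) cube([210, 2540, 2580]);


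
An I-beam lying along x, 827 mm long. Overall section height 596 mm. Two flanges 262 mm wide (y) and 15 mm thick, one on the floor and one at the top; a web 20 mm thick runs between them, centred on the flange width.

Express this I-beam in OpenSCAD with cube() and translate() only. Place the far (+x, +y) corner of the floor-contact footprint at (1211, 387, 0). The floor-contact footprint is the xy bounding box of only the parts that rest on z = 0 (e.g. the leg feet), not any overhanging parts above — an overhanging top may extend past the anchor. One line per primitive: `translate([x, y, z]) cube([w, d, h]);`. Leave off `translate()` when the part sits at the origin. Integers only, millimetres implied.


translate([384, 125, 0]) cube([827, 262, 15]);
translate([384, 246, 15]) cube([827, 20, 566]);
translate([384, 125, 581]) cube([827, 262, 15]);


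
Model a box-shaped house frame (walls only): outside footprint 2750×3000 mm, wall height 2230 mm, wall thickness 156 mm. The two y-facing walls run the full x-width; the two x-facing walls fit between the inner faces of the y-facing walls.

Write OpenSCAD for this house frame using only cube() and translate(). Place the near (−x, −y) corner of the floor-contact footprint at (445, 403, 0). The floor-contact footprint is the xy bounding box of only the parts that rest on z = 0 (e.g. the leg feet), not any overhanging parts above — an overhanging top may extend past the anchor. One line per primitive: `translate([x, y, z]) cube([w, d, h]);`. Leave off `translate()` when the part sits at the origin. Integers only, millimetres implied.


translate([445, 403, 0]) cube([2750, 156, 2230]);
translate([445, 3247, 0]) cube([2750, 156, 2230]);
translate([445, 559, 0]) cube([156, 2688, 2230]);
translate([3039, 559, 0]) cube([156, 2688, 2230]);


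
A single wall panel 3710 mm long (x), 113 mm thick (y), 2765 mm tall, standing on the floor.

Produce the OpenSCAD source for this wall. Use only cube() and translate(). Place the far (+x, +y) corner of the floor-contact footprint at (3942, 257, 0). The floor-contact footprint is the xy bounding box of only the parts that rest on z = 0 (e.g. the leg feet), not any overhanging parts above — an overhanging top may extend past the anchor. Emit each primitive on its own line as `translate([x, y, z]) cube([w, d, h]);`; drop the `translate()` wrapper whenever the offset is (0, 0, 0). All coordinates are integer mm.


translate([232, 144, 0]) cube([3710, 113, 2765]);


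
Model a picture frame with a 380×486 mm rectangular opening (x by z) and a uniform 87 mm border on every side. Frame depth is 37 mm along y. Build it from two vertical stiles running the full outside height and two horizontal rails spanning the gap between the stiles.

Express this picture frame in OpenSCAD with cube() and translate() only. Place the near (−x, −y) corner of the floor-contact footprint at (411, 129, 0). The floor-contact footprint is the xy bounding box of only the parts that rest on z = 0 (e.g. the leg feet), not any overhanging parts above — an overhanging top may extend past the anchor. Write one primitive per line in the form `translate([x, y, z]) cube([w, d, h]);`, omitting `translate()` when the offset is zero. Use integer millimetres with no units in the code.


translate([411, 129, 0]) cube([87, 37, 660]);
translate([878, 129, 0]) cube([87, 37, 660]);
translate([498, 129, 0]) cube([380, 37, 87]);
translate([498, 129, 573]) cube([380, 37, 87]);


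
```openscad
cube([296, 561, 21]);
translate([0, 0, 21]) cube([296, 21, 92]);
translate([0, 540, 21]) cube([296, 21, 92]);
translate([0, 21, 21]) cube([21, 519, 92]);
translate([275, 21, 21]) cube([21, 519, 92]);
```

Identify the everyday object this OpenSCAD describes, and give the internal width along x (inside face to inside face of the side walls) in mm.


An open box. The internal width is 254 mm.

A 296×561 base slab with four walls standing on it — an open box. The base is 296 mm wide and the walls are 21 mm thick, so the internal width is 296 − 2 × 21 = 254 mm.


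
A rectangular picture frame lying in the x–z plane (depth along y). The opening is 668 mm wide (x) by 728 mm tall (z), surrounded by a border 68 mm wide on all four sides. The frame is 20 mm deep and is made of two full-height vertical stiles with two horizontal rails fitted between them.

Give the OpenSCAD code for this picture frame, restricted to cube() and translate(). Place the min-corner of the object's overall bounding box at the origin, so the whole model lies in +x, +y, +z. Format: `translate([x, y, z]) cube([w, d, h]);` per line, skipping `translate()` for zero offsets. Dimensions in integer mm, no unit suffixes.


cube([68, 20, 864]);
translate([736, 0, 0]) cube([68, 20, 864]);
translate([68, 0, 0]) cube([668, 20, 68]);
translate([68, 0, 796]) cube([668, 20, 68]);


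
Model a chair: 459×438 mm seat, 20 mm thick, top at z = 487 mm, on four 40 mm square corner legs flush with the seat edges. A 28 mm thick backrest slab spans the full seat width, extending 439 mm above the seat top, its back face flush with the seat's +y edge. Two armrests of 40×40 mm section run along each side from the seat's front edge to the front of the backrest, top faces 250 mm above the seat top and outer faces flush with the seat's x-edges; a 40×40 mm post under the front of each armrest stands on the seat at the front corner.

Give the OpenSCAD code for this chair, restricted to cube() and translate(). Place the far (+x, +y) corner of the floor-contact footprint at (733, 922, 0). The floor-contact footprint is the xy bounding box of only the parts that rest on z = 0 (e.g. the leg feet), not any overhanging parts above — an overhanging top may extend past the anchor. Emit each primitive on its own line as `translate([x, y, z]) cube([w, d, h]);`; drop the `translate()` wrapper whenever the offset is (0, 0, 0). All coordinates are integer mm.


translate([274, 484, 467]) cube([459, 438, 20]);
translate([274, 484, 0]) cube([40, 40, 467]);
translate([693, 484, 0]) cube([40, 40, 467]);
translate([274, 882, 0]) cube([40, 40, 467]);
translate([693, 882, 0]) cube([40, 40, 467]);
translate([274, 894, 487]) cube([459, 28, 439]);
translate([274, 484, 697]) cube([40, 410, 40]);
translate([693, 484, 697]) cube([40, 410, 40]);
translate([274, 484, 487]) cube([40, 40, 210]);
translate([693, 484, 487]) cube([40, 40, 210]);


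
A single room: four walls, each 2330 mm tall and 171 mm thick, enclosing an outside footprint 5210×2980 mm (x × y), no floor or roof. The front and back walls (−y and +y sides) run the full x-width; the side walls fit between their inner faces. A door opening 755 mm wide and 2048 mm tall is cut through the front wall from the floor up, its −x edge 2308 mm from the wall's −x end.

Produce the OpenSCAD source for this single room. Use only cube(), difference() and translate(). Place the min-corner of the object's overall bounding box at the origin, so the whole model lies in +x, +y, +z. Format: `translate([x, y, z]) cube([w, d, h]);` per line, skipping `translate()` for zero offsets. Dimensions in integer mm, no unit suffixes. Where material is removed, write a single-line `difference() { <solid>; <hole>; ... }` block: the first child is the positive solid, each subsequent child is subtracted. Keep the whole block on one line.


difference() { cube([5210, 171, 2330]); translate([2308, 0, 0]) cube([755, 171, 2048]); }
translate([0, 2809, 0]) cube([5210, 171, 2330]);
translate([0, 171, 0]) cube([171, 2638, 2330]);
translate([5039, 171, 0]) cube([171, 2638, 2330]);


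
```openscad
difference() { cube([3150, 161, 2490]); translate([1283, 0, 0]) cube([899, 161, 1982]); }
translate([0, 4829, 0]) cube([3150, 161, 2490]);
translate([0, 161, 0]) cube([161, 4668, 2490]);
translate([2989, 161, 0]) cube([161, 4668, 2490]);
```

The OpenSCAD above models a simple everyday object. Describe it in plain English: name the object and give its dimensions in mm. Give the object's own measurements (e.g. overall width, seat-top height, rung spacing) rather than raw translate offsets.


A single room: four walls, each 2490 mm tall and 161 mm thick, enclosing an outside footprint 3150×4990 mm (x × y), no floor or roof. The front and back walls (−y and +y sides) run the full x-width; the side walls fit between their inner faces. A door opening 899 mm wide and 1982 mm tall is cut through the front wall from the floor up, its −x edge 1283 mm from the wall's −x end.


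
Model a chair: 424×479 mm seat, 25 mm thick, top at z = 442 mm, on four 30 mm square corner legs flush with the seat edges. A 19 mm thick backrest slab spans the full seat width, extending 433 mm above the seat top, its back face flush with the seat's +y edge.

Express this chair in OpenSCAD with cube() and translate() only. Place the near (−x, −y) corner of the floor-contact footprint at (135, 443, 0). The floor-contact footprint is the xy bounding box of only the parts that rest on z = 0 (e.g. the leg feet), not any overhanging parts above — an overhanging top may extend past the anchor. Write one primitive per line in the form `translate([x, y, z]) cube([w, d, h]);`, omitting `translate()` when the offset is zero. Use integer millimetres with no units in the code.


// leg_h = 442 - 25 = 417
translate([135, 443, 417]) cube([424, 479, 25]);
translate([135, 443, 0]) cube([30, 30, 417]);
translate([529, 443, 0]) cube([30, 30, 417]);
translate([135, 892, 0]) cube([30, 30, 417]);
translate([529, 892, 0]) cube([30, 30, 417]);
translate([135, 903, 442]) cube([424, 19, 433]);


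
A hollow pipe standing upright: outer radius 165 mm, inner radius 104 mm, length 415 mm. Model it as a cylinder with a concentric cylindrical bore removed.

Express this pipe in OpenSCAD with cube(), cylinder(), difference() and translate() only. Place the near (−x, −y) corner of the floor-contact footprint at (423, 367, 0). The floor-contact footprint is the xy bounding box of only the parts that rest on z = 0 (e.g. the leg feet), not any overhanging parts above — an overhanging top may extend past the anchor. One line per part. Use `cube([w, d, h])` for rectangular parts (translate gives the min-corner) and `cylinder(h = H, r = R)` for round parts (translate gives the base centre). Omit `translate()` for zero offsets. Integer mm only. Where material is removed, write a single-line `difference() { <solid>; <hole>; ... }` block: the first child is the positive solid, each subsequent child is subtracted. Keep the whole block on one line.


difference() { translate([588, 532, 0]) cylinder(h = 415, r = 165); translate([588, 532, 0]) cylinder(h = 415, r = 104); }


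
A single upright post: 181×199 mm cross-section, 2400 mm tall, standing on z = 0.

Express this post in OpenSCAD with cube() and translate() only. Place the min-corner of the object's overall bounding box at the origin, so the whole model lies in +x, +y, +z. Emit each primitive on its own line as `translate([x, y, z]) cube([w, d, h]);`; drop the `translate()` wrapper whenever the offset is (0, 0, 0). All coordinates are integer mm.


cube([181, 199, 2400]);


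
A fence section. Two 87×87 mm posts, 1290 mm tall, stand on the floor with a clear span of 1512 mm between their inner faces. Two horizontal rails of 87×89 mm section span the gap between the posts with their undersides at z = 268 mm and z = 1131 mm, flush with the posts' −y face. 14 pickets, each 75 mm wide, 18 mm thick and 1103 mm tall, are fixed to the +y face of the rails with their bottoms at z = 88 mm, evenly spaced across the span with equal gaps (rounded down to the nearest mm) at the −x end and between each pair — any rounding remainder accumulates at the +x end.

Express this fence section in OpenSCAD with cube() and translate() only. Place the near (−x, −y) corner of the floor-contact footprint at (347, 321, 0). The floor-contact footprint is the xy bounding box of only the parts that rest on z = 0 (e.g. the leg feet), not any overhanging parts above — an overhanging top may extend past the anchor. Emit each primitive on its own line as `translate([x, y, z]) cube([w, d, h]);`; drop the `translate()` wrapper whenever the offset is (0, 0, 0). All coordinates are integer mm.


translate([347, 321, 0]) cube([87, 87, 1290]);
translate([1946, 321, 0]) cube([87, 87, 1290]);
translate([434, 321, 268]) cube([1512, 87, 89]);
translate([434, 321, 1131]) cube([1512, 87, 89]);
translate([464, 408, 88]) cube([75, 18, 1103]);
translate([569, 408, 88]) cube([75, 18, 1103]);
translate([674, 408, 88]) cube([75, 18, 1103]);
translate([779, 408, 88]) cube([75, 18, 1103]);
translate([884, 408, 88]) cube([75, 18, 1103]);
translate([989, 408, 88]) cube([75, 18, 1103]);
translate([1094, 408, 88]) cube([75, 18, 1103]);
translate([1199, 408, 88]) cube([75, 18, 1103]);
translate([1304, 408, 88]) cube([75, 18, 1103]);
translate([1409, 408, 88]) cube([75, 18, 1103]);
translate([1514, 408, 88]) cube([75, 18, 1103]);
translate([1619, 408, 88]) cube([75, 18, 1103]);
translate([1724, 408, 88]) cube([75, 18, 1103]);
translate([1829, 408, 88]) cube([75, 18, 1103]);


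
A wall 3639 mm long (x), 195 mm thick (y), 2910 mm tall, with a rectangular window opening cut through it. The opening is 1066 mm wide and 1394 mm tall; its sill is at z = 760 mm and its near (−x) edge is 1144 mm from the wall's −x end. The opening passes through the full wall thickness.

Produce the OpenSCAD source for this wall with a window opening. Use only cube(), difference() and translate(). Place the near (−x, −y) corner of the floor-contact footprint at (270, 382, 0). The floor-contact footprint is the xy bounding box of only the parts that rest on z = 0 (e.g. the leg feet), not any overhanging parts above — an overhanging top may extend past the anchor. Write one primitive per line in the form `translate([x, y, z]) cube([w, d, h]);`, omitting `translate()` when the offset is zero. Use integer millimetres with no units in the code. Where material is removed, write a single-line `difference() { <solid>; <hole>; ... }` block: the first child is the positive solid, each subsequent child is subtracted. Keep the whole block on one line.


difference() { translate([270, 382, 0]) cube([3639, 195, 2910]); translate([1414, 382, 760]) cube([1066, 195, 1394]); }


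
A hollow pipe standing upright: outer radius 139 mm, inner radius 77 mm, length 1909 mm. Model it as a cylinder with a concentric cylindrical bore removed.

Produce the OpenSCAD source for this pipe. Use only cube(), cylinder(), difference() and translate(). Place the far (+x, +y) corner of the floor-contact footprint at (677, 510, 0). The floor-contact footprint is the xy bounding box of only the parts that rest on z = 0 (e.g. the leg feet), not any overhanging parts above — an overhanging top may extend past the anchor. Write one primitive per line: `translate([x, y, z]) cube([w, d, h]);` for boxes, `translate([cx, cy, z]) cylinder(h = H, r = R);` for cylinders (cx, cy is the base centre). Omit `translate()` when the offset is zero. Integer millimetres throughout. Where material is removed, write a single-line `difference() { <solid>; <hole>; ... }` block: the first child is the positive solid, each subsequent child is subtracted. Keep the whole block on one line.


difference() { translate([538, 371, 0]) cylinder(h = 1909, r = 139); translate([538, 371, 0]) cylinder(h = 1909, r = 77); }


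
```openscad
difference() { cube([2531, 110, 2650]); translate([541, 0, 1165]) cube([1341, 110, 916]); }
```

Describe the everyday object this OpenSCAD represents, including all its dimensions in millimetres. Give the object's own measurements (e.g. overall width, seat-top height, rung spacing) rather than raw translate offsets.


A wall 2531 mm long (x), 110 mm thick (y), 2650 mm tall, with a rectangular window opening cut through it. The opening is 1341 mm wide and 916 mm tall; its sill is at z = 1165 mm and its near (−x) edge is 541 mm from the wall's −x end. The opening passes through the full wall thickness.


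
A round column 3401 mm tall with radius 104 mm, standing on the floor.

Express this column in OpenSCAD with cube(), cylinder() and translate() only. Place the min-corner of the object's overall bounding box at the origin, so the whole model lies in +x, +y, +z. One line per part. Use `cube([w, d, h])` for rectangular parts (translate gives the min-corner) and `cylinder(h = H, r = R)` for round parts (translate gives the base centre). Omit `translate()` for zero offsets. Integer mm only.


translate([104, 104, 0]) cylinder(h = 3401, r = 104);


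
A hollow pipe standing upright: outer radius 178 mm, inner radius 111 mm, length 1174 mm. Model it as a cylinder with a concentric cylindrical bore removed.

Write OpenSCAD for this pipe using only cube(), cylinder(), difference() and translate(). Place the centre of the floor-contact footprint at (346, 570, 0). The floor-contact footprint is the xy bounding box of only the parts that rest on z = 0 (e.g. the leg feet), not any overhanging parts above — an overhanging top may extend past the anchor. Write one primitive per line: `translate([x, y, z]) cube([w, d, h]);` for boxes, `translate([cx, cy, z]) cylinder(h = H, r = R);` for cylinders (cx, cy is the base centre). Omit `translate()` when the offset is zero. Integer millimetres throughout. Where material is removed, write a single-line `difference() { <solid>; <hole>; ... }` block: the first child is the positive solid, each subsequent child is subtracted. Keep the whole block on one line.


difference() { translate([346, 570, 0]) cylinder(h = 1174, r = 178); translate([346, 570, 0]) cylinder(h = 1174, r = 111); }


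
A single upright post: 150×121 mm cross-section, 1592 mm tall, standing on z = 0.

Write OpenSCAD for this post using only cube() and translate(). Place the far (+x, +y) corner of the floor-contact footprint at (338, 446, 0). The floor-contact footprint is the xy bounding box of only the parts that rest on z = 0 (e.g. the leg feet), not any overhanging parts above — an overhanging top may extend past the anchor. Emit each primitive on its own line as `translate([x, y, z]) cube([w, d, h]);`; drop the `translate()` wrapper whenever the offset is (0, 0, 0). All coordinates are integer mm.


translate([188, 325, 0]) cube([150, 121, 1592]);


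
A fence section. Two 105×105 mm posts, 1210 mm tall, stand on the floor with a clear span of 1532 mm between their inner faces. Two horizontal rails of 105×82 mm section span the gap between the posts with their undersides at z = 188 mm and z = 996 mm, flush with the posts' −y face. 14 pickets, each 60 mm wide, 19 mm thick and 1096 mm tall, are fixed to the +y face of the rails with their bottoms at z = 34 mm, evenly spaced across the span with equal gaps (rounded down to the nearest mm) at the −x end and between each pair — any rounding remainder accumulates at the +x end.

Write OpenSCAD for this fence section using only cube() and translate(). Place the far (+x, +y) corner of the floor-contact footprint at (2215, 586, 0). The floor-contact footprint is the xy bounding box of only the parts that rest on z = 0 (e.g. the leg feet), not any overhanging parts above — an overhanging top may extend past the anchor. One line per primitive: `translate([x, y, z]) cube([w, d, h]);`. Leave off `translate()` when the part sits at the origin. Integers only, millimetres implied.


translate([473, 481, 0]) cube([105, 105, 1210]);
translate([2110, 481, 0]) cube([105, 105, 1210]);
translate([578, 481, 188]) cube([1532, 105, 82]);
translate([578, 481, 996]) cube([1532, 105, 82]);
translate([624, 586, 34]) cube([60, 19, 1096]);
translate([730, 586, 34]) cube([60, 19, 1096]);
translate([836, 586, 34]) cube([60, 19, 1096]);
translate([942, 586, 34]) cube([60, 19, 1096]);
translate([1048, 586, 34]) cube([60, 19, 1096]);
translate([1154, 586, 34]) cube([60, 19, 1096]);
translate([1260, 586, 34]) cube([60, 19, 1096]);
translate([1366, 586, 34]) cube([60, 19, 1096]);
translate([1472, 586, 34]) cube([60, 19, 1096]);
translate([1578, 586, 34]) cube([60, 19, 1096]);
translate([1684, 586, 34]) cube([60, 19, 1096]);
translate([1790, 586, 34]) cube([60, 19, 1096]);
translate([1896, 586, 34]) cube([60, 19, 1096]);
translate([2002, 586, 34]) cube([60, 19, 1096]);


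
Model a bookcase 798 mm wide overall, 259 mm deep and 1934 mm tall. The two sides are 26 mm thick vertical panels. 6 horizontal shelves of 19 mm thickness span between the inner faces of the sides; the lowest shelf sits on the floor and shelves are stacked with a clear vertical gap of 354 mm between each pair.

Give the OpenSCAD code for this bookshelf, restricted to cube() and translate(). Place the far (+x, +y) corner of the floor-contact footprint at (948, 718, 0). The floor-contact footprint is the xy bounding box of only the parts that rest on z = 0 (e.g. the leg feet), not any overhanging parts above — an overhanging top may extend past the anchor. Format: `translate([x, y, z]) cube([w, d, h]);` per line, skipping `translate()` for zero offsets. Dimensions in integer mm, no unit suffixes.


translate([150, 459, 0]) cube([26, 259, 1934]);
translate([922, 459, 0]) cube([26, 259, 1934]);
translate([176, 459, 0]) cube([746, 259, 19]);
translate([176, 459, 373]) cube([746, 259, 19]);
translate([176, 459, 746]) cube([746, 259, 19]);
translate([176, 459, 1119]) cube([746, 259, 19]);
translate([176, 459, 1492]) cube([746, 259, 19]);
translate([176, 459, 1865]) cube([746, 259, 19]);


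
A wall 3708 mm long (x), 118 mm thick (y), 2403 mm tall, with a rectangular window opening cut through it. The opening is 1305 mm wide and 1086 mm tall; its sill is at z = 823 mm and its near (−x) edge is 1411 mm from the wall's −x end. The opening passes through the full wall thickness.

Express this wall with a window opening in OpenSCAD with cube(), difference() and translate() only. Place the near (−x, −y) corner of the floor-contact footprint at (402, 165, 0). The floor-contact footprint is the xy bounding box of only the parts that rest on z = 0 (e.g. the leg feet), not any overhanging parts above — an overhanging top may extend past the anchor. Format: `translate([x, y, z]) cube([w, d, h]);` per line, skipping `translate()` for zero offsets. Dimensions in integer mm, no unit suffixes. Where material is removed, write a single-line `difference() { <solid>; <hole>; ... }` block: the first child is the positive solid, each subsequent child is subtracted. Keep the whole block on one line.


difference() { translate([402, 165, 0]) cube([3708, 118, 2403]); translate([1813, 165, 823]) cube([1305, 118, 1086]); }


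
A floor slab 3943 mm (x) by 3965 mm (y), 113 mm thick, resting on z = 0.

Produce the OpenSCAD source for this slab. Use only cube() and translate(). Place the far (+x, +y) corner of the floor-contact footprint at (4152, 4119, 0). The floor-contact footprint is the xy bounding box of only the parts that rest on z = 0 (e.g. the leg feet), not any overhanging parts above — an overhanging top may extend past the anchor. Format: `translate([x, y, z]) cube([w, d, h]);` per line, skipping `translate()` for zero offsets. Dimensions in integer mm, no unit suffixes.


translate([209, 154, 0]) cube([3943, 3965, 113]);


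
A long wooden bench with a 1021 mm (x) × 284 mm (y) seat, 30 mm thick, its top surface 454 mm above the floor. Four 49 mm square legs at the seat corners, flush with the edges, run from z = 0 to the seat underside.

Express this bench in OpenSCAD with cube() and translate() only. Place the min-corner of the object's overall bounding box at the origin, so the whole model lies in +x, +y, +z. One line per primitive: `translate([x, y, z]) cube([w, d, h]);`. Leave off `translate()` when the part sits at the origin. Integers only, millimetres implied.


translate([0, 0, 424]) cube([1021, 284, 30]);
cube([49, 49, 424]);
translate([0, 235, 0]) cube([49, 49, 424]);
translate([972, 0, 0]) cube([49, 49, 424]);
translate([972, 235, 0]) cube([49, 49, 424]);


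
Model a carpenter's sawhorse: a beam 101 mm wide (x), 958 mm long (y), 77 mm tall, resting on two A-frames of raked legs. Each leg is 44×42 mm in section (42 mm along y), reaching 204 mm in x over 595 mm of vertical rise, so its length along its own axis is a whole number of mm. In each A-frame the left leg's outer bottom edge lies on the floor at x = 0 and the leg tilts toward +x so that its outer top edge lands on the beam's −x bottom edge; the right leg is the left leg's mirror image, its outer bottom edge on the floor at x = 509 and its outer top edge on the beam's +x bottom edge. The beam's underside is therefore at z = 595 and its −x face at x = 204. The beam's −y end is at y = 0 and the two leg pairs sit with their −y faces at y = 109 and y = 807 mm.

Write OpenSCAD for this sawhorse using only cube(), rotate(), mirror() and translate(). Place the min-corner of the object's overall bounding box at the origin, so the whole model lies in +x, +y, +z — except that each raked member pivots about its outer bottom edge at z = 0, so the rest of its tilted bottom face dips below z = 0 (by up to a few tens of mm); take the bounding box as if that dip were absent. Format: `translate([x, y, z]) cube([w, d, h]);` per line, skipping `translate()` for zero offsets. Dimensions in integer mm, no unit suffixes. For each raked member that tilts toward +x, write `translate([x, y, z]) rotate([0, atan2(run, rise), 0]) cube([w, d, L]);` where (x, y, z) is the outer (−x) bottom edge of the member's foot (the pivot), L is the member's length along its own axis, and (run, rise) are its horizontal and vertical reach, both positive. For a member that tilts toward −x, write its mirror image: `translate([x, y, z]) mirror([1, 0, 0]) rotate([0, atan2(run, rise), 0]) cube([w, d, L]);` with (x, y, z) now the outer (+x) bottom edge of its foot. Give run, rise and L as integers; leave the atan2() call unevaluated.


// leg length = √(204² + 595²) = 629
// right-leg outer foot x = 2·204 + 101 = 509
// beam min-corner = (204, 0, 595)
translate([204, 0, 595]) cube([101, 958, 77]);
translate([0, 109, 0]) rotate([0, atan2(204, 595), 0]) cube([44, 42, 629]);
translate([509, 109, 0]) mirror([1, 0, 0]) rotate([0, atan2(204, 595), 0]) cube([44, 42, 629]);
translate([0, 807, 0]) rotate([0, atan2(204, 595), 0]) cube([44, 42, 629]);
translate([509, 807, 0]) mirror([1, 0, 0]) rotate([0, atan2(204, 595), 0]) cube([44, 42, 629]);


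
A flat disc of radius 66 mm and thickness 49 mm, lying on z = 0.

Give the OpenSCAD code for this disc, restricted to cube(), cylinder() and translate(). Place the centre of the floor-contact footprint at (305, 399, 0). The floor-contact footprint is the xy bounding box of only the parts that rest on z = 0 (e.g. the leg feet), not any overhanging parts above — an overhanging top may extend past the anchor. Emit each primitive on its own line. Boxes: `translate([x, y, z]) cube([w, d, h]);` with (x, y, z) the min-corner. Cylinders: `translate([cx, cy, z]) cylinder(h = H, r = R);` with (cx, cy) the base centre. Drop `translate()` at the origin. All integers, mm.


translate([305, 399, 0]) cylinder(h = 49, r = 66);


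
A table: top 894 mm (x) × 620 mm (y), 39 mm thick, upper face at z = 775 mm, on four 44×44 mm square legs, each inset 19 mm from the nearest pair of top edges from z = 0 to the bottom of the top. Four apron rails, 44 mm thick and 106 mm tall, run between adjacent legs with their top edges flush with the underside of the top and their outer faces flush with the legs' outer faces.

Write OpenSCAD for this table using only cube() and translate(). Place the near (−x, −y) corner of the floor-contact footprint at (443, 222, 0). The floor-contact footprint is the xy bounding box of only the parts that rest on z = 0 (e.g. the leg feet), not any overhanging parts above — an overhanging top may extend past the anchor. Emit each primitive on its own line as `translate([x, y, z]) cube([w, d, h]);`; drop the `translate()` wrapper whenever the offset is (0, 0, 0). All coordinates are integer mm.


translate([424, 203, 736]) cube([894, 620, 39]);
translate([443, 222, 0]) cube([44, 44, 736]);
translate([1255, 222, 0]) cube([44, 44, 736]);
translate([443, 760, 0]) cube([44, 44, 736]);
translate([1255, 760, 0]) cube([44, 44, 736]);
translate([487, 222, 630]) cube([768, 44, 106]);
translate([487, 760, 630]) cube([768, 44, 106]);
translate([443, 266, 630]) cube([44, 494, 106]);
translate([1255, 266, 630]) cube([44, 494, 106]);
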